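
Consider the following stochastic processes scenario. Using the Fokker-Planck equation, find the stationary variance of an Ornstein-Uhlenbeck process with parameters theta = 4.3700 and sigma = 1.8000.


Stationary variance = sigma^2 / (2*theta)
= 1.8000^2 / (2*4.3700)
= 3.2400 / 8.7400
= 0.3707

0.3707


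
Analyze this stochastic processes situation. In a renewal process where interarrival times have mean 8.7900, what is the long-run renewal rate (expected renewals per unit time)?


Long-run renewal rate = 1/E(X)
= 1/8.7900
= 0.1138

0.1138


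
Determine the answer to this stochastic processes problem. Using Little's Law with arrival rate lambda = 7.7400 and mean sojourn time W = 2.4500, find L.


Little's Law: L = lambda * W
= 7.7400 * 2.4500
= 18.9630

18.9630


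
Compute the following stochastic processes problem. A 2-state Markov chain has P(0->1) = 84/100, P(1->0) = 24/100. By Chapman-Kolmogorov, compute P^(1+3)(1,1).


P^4 = P^1 * P^3
Computing via matrix multiplication of the transition matrix.
Entry (1,1) of P^4 = 0.7778

0.7778


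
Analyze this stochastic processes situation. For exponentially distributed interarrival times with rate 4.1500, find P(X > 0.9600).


P(X > t) = exp(-lambda * t)
= exp(-4.1500 * 0.9600)
= exp(-3.9840) = 0.0186

0.0186


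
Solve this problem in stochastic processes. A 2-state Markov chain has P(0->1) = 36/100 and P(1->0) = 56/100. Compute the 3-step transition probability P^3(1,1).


Computing P^3 by matrix multiplication.
P = [[0.6400, 0.3600], [0.5600, 0.4400]]
After raising P to the power 3:
P^3(1,1) = 0.3916

0.3916


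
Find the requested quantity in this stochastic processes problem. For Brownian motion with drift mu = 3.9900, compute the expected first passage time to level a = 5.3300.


Expected first passage time = a/mu
= 5.3300/3.9900
= 1.3358

1.3358


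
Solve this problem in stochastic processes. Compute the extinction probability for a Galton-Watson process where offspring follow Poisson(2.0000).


Since mu = 2.0000 > 1, extinction prob q < 1.
Solve s = exp(mu*(s-1)) iteratively.
q = 0.2032

0.2032


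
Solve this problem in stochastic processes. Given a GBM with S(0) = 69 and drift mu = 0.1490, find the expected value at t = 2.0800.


E[S(t)] = S(0) * exp(mu * t)
= 69 * exp(0.1490 * 2.0800)
= 69 * 1.3633
= 94.0688

94.0688


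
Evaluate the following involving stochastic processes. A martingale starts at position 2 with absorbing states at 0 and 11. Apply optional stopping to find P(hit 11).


By optional stopping theorem: E(M at tau) = M(0) = 2
P(hit 11)*11 + P(hit 0)*0 = 2
P(hit 11) = (2 - 0)/(11 - 0) = 2/11 = 0.1818

0.1818


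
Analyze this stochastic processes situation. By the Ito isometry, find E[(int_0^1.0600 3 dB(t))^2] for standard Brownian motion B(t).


By Ito isometry: E[(int f dB)^2] = int f^2 dt
= 3^2 * 1.0600
= 9 * 1.0600 = 9.5400

9.5400


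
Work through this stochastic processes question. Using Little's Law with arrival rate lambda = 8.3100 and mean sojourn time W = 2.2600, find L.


Little's Law: L = lambda * W
= 8.3100 * 2.2600
= 18.7806

18.7806


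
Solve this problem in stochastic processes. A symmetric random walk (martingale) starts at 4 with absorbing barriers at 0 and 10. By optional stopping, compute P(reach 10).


By optional stopping theorem: E(M at tau) = M(0) = 4
P(hit 10)*10 + P(hit 0)*0 = 4
P(hit 10) = (4 - 0)/(10 - 0) = 2/5 = 0.4000

0.4000


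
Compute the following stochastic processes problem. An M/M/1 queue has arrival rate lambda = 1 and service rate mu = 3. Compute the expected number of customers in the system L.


rho = 1/3 = 0.3333
L = rho/(1-rho)
= 0.3333/0.6667
= 0.5000

0.5000


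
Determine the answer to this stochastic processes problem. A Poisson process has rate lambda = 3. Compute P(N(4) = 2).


P(N(t)=k) = (lambda*t)^k * exp(-lambda*t) / k!
lambda*t = 12
= 12^2 * exp(-12) / 2!
= 144 * 6.1442e-06 / 2
= 4.4238e-04

4.4238e-04


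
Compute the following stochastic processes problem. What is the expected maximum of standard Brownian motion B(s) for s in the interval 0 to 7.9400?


E(max B(s)) = sqrt(2t/pi)
= sqrt(2*7.9400/pi)
= sqrt(5.0548)
= 2.2483

2.2483


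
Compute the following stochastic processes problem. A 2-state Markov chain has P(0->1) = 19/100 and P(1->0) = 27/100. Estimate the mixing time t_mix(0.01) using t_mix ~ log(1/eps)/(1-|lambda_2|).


lambda_2 = |1 - p01 - p10| = |1 - 0.1900 - 0.2700| = 0.5400
t_mix ~ log(1/eps)/(1 - |lambda_2|)
= log(100)/(1 - 0.5400) = 4.6052/0.4600
= 10.0112

10.0112


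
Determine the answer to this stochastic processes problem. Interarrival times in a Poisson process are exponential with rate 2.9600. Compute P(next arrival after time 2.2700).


P(X > t) = exp(-lambda * t)
= exp(-2.9600 * 2.2700)
= exp(-6.7192) = 0.0012

0.0012


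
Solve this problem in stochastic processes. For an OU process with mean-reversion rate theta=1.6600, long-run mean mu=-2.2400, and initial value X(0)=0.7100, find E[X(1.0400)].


E[X(t)] = mu + (X(0) - mu)*exp(-theta*t)
= -2.2400 + (0.7100 - -2.2400)*exp(-1.6600*1.0400)
= -2.2400 + 2.9500 * 0.1779
= -1.7151

-1.7151


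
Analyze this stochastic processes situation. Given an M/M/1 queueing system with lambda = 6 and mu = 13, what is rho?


rho = lambda/mu
= 6/13
= 0.4615

0.4615


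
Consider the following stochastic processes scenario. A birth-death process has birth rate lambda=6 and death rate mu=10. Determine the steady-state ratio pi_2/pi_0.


For birth-death process, pi_n/pi_0 = (lambda/mu)^n
= (6/10)^2
= 0.3600

0.3600


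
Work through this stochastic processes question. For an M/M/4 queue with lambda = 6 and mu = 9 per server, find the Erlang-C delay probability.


a = lambda/mu = 0.6667
rho = a/c = 0.1667
Erlang-C formula applied:
C(c,a) = 0.0051

0.0051


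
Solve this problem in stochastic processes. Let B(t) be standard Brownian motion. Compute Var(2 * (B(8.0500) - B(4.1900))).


Var(alpha*(B(t)-B(s))) = alpha^2 * (t-s)
= 2^2 * (8.0500 - 4.1900)
= 4 * 3.8600
= 15.4400

15.4400


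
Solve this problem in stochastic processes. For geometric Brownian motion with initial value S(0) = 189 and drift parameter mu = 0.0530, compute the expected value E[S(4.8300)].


E[S(t)] = S(0) * exp(mu * t)
= 189 * exp(0.0530 * 4.8300)
= 189 * 1.2917
= 244.1388

244.1388


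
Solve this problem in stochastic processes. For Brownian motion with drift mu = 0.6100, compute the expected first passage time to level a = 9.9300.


Expected first passage time = a/mu
= 9.9300/0.6100
= 16.2787

16.2787


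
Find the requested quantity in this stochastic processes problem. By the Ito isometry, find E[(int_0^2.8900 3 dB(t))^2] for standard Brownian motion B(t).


By Ito isometry: E[(int f dB)^2] = int f^2 dt
= 3^2 * 2.8900
= 9 * 2.8900 = 26.0100

26.0100


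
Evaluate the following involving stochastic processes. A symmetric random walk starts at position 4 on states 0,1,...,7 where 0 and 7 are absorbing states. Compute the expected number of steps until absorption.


For symmetric RW on 0,...,N with absorbing barriers, E(i) = i*(N-i)
E(4) = 4 * 3 = 12

12


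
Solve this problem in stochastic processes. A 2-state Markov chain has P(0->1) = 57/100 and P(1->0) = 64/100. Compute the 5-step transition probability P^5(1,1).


Computing P^5 by matrix multiplication.
P = [[0.4300, 0.5700], [0.6400, 0.3600]]
After raising P to the power 5:
P^5(1,1) = 0.4709

0.4709


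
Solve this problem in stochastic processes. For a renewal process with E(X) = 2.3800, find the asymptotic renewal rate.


Long-run renewal rate = 1/E(X)
= 1/2.3800
= 0.4202

0.4202


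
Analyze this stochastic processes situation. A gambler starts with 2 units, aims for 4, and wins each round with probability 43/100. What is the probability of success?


Gambler's ruin formula:
r = q/p = 0.5700/0.4300 = 1.3256
P(win) = (1 - r^i)/(1 - r^N)
= (1 - 1.3256^2)/(1 - 1.3256^4)
= 0.3627

0.3627


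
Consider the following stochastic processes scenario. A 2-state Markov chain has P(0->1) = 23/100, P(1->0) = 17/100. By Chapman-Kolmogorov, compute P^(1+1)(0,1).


P^2 = P^1 * P^1
Computing via matrix multiplication of the transition matrix.
Entry (0,1) of P^2 = 0.3680

0.3680


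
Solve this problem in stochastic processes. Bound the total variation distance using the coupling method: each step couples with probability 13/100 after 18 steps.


TV distance bound <= (1-delta)^n
= (1 - 0.1300)^18
= 0.8700^18
= 0.0815

0.0815


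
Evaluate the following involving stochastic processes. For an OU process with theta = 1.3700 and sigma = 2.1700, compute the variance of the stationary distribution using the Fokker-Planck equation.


Stationary variance = sigma^2 / (2*theta)
= 2.1700^2 / (2*1.3700)
= 4.7089 / 2.7400
= 1.7186

1.7186


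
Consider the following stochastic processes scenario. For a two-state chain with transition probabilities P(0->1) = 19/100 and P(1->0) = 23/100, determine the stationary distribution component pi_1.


Stationary distribution: pi_0 = p10/(p01+p10), pi_1 = p01/(p01+p10)
p01 = 0.1900, p10 = 0.2300
pi_1 = 0.4524

0.4524


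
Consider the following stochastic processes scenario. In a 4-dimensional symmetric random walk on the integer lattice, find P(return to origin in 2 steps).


P(return in 2 steps) = P(reverse first step) = 1/(2d)
= 1/8
= 0.1250

0.1250


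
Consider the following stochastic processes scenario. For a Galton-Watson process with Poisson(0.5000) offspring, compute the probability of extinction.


Since mu = 0.5000 <= 1, extinction probability = 1.

1.0000


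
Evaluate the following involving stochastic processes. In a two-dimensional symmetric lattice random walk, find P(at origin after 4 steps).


P = C(4,2)^2 / 4^4
= 6^2 / 256
= 36 / 256
= 0.1406

0.1406


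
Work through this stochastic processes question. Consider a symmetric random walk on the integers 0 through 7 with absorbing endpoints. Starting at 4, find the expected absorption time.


For symmetric RW on 0,...,N with absorbing barriers, E(i) = i*(N-i)
E(4) = 4 * 3 = 12

12


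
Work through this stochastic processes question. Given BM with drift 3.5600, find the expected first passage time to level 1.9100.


Expected first passage time = a/mu
= 1.9100/3.5600
= 0.5365

0.5365


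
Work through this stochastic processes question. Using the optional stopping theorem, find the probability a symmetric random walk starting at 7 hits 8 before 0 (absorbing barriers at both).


By optional stopping theorem: E(M at tau) = M(0) = 7
P(hit 8)*8 + P(hit 0)*0 = 7
P(hit 8) = (7 - 0)/(8 - 0) = 7/8 = 0.8750

0.8750


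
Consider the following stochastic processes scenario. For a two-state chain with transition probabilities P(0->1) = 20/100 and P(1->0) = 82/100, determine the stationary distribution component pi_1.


Stationary distribution: pi_0 = p10/(p01+p10), pi_1 = p01/(p01+p10)
p01 = 0.2000, p10 = 0.8200
pi_1 = 0.1961

0.1961


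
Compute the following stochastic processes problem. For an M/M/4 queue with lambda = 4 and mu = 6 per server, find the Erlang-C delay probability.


a = lambda/mu = 0.6667
rho = a/c = 0.1667
Erlang-C formula applied:
C(c,a) = 0.0051

0.0051


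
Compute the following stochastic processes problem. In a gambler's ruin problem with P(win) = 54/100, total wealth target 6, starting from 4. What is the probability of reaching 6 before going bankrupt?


Gambler's ruin formula:
r = q/p = 0.4600/0.5400 = 0.8519
P(win) = (1 - r^i)/(1 - r^N)
= (1 - 0.8519^4)/(1 - 0.8519^6)
= 0.7662

0.7662


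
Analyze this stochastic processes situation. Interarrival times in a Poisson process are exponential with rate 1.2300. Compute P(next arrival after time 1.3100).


P(X > t) = exp(-lambda * t)
= exp(-1.2300 * 1.3100)
= exp(-1.6113) = 0.1996

0.1996


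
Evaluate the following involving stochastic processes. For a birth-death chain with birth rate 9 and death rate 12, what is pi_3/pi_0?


For birth-death process, pi_n/pi_0 = (lambda/mu)^n
= (9/12)^3
= 0.4219

0.4219


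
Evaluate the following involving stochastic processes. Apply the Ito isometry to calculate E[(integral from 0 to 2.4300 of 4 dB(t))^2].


By Ito isometry: E[(int f dB)^2] = int f^2 dt
= 4^2 * 2.4300
= 16 * 2.4300 = 38.8800

38.8800


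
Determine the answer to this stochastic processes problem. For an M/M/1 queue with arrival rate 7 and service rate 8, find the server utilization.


rho = lambda/mu
= 7/8
= 0.8750

0.8750


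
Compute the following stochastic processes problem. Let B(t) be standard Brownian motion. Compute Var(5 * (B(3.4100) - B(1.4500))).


Var(alpha*(B(t)-B(s))) = alpha^2 * (t-s)
= 5^2 * (3.4100 - 1.4500)
= 25 * 1.9600
= 49.0000

49.0000


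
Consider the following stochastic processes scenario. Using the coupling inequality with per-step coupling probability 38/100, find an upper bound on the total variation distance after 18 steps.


TV distance bound <= (1-delta)^n
= (1 - 0.3800)^18
= 0.6200^18
= 1.8325e-04

1.8325e-04


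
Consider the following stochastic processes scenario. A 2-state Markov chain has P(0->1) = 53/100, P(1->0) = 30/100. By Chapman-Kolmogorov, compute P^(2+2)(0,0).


P^4 = P^2 * P^2
Computing via matrix multiplication of the transition matrix.
Entry (0,0) of P^4 = 0.3620

0.3620


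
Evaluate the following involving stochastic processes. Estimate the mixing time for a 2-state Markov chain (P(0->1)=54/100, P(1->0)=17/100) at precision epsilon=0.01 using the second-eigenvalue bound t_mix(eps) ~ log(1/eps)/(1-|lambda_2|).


lambda_2 = |1 - p01 - p10| = |1 - 0.5400 - 0.1700| = 0.2900
t_mix ~ log(1/eps)/(1 - |lambda_2|)
= log(100)/(1 - 0.2900) = 4.6052/0.7100
= 6.4862

6.4862


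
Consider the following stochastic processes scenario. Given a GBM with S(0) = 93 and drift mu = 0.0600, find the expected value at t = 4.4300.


E[S(t)] = S(0) * exp(mu * t)
= 93 * exp(0.0600 * 4.4300)
= 93 * 1.3045
= 121.3161

121.3161


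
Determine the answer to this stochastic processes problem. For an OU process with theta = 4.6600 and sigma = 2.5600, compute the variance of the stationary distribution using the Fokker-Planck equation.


Stationary variance = sigma^2 / (2*theta)
= 2.5600^2 / (2*4.6600)
= 6.5536 / 9.3200
= 0.7032

0.7032


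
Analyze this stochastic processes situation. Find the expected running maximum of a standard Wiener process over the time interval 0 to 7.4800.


E(max B(s)) = sqrt(2t/pi)
= sqrt(2*7.4800/pi)
= sqrt(4.7619)
= 2.1822

2.1822


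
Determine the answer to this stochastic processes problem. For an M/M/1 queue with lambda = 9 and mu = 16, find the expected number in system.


rho = 9/16 = 0.5625
L = rho/(1-rho)
= 0.5625/0.4375
= 1.2857

1.2857


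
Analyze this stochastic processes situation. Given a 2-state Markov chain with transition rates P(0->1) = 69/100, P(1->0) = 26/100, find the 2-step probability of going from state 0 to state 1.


Computing P^2 by matrix multiplication.
P = [[0.3100, 0.6900], [0.2600, 0.7400]]
After raising P to the power 2:
P^2(0,1) = 0.7245

0.7245


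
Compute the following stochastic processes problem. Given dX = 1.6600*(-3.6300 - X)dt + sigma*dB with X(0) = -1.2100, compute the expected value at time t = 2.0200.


E[X(t)] = mu + (X(0) - mu)*exp(-theta*t)
= -3.6300 + (-1.2100 - -3.6300)*exp(-1.6600*2.0200)
= -3.6300 + 2.4200 * 0.0350
= -3.5454

-3.5454


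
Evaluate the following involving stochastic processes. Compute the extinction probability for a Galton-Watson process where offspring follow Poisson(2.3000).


Since mu = 2.3000 > 1, extinction prob q < 1.
Solve s = exp(mu*(s-1)) iteratively.
q = 0.1376

0.1376


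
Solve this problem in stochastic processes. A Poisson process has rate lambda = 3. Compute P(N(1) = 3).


P(N(t)=k) = (lambda*t)^k * exp(-lambda*t) / k!
lambda*t = 3
= 3^3 * exp(-3) / 3!
= 27 * 0.0498 / 6
= 0.2240

0.2240


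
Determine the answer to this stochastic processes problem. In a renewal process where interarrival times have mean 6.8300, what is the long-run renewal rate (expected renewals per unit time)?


Long-run renewal rate = 1/E(X)
= 1/6.8300
= 0.1464

0.1464


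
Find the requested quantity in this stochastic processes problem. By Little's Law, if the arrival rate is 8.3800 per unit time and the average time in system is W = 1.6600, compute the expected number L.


Little's Law: L = lambda * W
= 8.3800 * 1.6600
= 13.9108

13.9108


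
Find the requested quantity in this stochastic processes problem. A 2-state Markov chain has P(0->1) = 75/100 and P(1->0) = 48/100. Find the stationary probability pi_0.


Stationary distribution: pi_0 = p10/(p01+p10), pi_1 = p01/(p01+p10)
p01 = 0.7500, p10 = 0.4800
pi_0 = 0.3902

0.3902


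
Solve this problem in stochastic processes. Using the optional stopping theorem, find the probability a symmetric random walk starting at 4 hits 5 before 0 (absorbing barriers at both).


By optional stopping theorem: E(M at tau) = M(0) = 4
P(hit 5)*5 + P(hit 0)*0 = 4
P(hit 5) = (4 - 0)/(5 - 0) = 4/5 = 0.8000

0.8000


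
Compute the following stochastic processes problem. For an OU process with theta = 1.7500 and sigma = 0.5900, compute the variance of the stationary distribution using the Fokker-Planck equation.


Stationary variance = sigma^2 / (2*theta)
= 0.5900^2 / (2*1.7500)
= 0.3481 / 3.5000
= 0.0995

0.0995


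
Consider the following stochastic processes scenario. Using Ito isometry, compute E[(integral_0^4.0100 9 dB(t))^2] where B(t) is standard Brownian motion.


By Ito isometry: E[(int f dB)^2] = int f^2 dt
= 9^2 * 4.0100
= 81 * 4.0100 = 324.8100

324.8100


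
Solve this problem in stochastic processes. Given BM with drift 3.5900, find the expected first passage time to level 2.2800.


Expected first passage time = a/mu
= 2.2800/3.5900
= 0.6351

0.6351


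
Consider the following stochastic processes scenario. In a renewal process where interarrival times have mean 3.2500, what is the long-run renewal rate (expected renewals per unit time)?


Long-run renewal rate = 1/E(X)
= 1/3.2500
= 0.3077

0.3077


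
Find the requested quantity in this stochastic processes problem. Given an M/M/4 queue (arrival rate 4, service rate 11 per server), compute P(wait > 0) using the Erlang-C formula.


a = lambda/mu = 0.3636
rho = a/c = 0.0909
Erlang-C formula applied:
C(c,a) = 5.5708e-04

5.5708e-04


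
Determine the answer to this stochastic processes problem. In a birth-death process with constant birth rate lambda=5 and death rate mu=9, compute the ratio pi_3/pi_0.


For birth-death process, pi_n/pi_0 = (lambda/mu)^n
= (5/9)^3
= 0.1715

0.1715


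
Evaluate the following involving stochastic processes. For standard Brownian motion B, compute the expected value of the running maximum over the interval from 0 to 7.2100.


E(max B(s)) = sqrt(2t/pi)
= sqrt(2*7.2100/pi)
= sqrt(4.5900)
= 2.1424

2.1424


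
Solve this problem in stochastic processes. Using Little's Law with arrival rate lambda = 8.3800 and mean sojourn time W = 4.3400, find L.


Little's Law: L = lambda * W
= 8.3800 * 4.3400
= 36.3692

36.3692


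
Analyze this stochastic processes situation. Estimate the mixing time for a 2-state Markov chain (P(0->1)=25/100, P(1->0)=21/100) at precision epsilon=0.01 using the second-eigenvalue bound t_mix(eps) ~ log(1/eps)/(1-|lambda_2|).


lambda_2 = |1 - p01 - p10| = |1 - 0.2500 - 0.2100| = 0.5400
t_mix ~ log(1/eps)/(1 - |lambda_2|)
= log(100)/(1 - 0.5400) = 4.6052/0.4600
= 10.0112

10.0112


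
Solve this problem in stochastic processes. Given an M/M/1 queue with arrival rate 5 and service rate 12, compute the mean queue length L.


rho = 5/12 = 0.4167
L = rho/(1-rho)
= 0.4167/0.5833
= 0.7143

0.7143


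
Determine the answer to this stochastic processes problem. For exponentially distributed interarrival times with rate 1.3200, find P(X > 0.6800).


P(X > t) = exp(-lambda * t)
= exp(-1.3200 * 0.6800)
= exp(-0.8976) = 0.4075

0.4075


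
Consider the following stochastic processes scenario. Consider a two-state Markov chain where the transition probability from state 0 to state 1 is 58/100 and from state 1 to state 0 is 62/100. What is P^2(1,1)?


Computing P^2 by matrix multiplication.
P = [[0.4200, 0.5800], [0.6200, 0.3800]]
After raising P to the power 2:
P^2(1,1) = 0.5040

0.5040


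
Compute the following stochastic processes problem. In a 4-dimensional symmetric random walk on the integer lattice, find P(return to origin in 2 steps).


P(return in 2 steps) = P(reverse first step) = 1/(2d)
= 1/8
= 0.1250

0.1250


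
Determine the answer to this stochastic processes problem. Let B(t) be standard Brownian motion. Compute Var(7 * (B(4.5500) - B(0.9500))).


Var(alpha*(B(t)-B(s))) = alpha^2 * (t-s)
= 7^2 * (4.5500 - 0.9500)
= 49 * 3.6000
= 176.4000

176.4000


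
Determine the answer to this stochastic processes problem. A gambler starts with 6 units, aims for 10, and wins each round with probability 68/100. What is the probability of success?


Gambler's ruin formula:
r = q/p = 0.3200/0.6800 = 0.4706
P(win) = (1 - r^i)/(1 - r^N)
= (1 - 0.4706^6)/(1 - 0.4706^10)
= 0.9897

0.9897


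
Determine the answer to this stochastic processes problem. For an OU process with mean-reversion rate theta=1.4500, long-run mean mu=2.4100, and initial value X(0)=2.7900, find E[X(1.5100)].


E[X(t)] = mu + (X(0) - mu)*exp(-theta*t)
= 2.4100 + (2.7900 - 2.4100)*exp(-1.4500*1.5100)
= 2.4100 + 0.3800 * 0.1120
= 2.4525

2.4525


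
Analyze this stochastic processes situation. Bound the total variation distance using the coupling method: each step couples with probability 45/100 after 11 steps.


TV distance bound <= (1-delta)^n
= (1 - 0.4500)^11
= 0.5500^11
= 0.0014

0.0014


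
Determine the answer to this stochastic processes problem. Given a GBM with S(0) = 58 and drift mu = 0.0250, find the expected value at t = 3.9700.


E[S(t)] = S(0) * exp(mu * t)
= 58 * exp(0.0250 * 3.9700)
= 58 * 1.1043
= 64.0519

64.0519


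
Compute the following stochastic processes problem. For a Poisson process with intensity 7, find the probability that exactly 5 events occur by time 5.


P(N(t)=k) = (lambda*t)^k * exp(-lambda*t) / k!
lambda*t = 35
= 35^5 * exp(-35) / 5!
= 52521875 * 6.3051e-16 / 120
= 2.7596e-10

2.7596e-10


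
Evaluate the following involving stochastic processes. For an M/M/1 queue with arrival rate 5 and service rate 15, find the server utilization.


rho = lambda/mu
= 5/15
= 0.3333

0.3333


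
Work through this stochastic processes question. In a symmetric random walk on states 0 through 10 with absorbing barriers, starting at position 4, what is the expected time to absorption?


For symmetric RW on 0,...,N with absorbing barriers, E(i) = i*(N-i)
E(4) = 4 * 6 = 24

24


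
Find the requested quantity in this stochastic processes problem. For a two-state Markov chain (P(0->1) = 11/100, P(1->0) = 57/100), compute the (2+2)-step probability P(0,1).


P^4 = P^2 * P^2
Computing via matrix multiplication of the transition matrix.
Entry (0,1) of P^4 = 0.1601

0.1601


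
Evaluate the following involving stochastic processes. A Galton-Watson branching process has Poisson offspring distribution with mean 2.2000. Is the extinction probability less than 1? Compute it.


Since mu = 2.2000 > 1, extinction prob q < 1.
Solve s = exp(mu*(s-1)) iteratively.
q = 0.1563

0.1563


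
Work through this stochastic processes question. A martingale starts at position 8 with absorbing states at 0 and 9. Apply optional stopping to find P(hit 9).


By optional stopping theorem: E(M at tau) = M(0) = 8
P(hit 9)*9 + P(hit 0)*0 = 8
P(hit 9) = (8 - 0)/(9 - 0) = 8/9 = 0.8889

0.8889


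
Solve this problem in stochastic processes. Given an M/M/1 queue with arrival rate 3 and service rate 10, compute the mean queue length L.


rho = 3/10 = 0.3000
L = rho/(1-rho)
= 0.3000/0.7000
= 0.4286

0.4286


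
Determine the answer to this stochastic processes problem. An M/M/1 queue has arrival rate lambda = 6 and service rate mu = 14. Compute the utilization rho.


rho = lambda/mu
= 6/14
= 0.4286

0.4286


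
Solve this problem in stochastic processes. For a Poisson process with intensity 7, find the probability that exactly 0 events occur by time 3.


P(N(t)=k) = (lambda*t)^k * exp(-lambda*t) / k!
lambda*t = 21
= 21^0 * exp(-21) / 0!
= 1 * 7.5826e-10 / 1
= 7.5826e-10

7.5826e-10


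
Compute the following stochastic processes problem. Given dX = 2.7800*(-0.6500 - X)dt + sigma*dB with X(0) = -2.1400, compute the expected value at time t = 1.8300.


E[X(t)] = mu + (X(0) - mu)*exp(-theta*t)
= -0.6500 + (-2.1400 - -0.6500)*exp(-2.7800*1.8300)
= -0.6500 + -1.4900 * 0.0062
= -0.6592

-0.6592


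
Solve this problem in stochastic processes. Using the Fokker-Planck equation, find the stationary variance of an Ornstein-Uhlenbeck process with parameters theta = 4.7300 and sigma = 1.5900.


Stationary variance = sigma^2 / (2*theta)
= 1.5900^2 / (2*4.7300)
= 2.5281 / 9.4600
= 0.2672

0.2672


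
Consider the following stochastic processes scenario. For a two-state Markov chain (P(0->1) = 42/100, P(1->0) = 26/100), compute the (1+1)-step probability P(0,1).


P^2 = P^1 * P^1
Computing via matrix multiplication of the transition matrix.
Entry (0,1) of P^2 = 0.5544

0.5544


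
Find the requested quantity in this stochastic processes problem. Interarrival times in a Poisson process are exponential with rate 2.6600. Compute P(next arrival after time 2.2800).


P(X > t) = exp(-lambda * t)
= exp(-2.6600 * 2.2800)
= exp(-6.0648) = 0.0023

0.0023


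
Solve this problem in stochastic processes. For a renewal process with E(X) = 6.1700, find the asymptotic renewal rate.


Long-run renewal rate = 1/E(X)
= 1/6.1700
= 0.1621

0.1621


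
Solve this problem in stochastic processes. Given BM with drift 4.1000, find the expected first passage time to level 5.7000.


Expected first passage time = a/mu
= 5.7000/4.1000
= 1.3902

1.3902


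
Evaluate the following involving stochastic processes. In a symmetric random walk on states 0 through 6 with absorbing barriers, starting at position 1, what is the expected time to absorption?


For symmetric RW on 0,...,N with absorbing barriers, E(i) = i*(N-i)
E(1) = 1 * 5 = 5

5


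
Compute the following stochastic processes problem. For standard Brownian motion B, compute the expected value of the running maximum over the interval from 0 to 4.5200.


E(max B(s)) = sqrt(2t/pi)
= sqrt(2*4.5200/pi)
= sqrt(2.8775)
= 1.6963

1.6963


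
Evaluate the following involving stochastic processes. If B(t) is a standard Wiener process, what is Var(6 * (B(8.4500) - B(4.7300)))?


Var(alpha*(B(t)-B(s))) = alpha^2 * (t-s)
= 6^2 * (8.4500 - 4.7300)
= 36 * 3.7200
= 133.9200

133.9200


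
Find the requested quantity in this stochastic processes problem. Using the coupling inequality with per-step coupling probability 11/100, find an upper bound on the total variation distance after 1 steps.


TV distance bound <= (1-delta)^n
= (1 - 0.1100)^1
= 0.8900^1
= 0.8900

0.8900


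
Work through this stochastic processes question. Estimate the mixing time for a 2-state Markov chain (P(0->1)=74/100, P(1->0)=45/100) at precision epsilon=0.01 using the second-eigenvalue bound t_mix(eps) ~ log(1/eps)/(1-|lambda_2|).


lambda_2 = |1 - p01 - p10| = |1 - 0.7400 - 0.4500| = 0.1900
t_mix ~ log(1/eps)/(1 - |lambda_2|)
= log(100)/(1 - 0.1900) = 4.6052/0.8100
= 5.6854

5.6854


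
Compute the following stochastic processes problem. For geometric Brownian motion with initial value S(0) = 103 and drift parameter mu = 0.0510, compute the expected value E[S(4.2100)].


E[S(t)] = S(0) * exp(mu * t)
= 103 * exp(0.0510 * 4.2100)
= 103 * 1.2395
= 127.6687

127.6687


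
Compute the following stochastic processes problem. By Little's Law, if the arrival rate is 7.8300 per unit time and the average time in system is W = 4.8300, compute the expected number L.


Little's Law: L = lambda * W
= 7.8300 * 4.8300
= 37.8189

37.8189


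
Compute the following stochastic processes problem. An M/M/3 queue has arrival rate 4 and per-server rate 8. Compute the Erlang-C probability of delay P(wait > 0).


a = lambda/mu = 0.5000
rho = a/c = 0.1667
Erlang-C formula applied:
C(c,a) = 0.0152

0.0152


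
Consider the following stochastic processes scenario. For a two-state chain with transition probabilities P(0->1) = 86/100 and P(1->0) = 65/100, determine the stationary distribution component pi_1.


Stationary distribution: pi_0 = p10/(p01+p10), pi_1 = p01/(p01+p10)
p01 = 0.8600, p10 = 0.6500
pi_1 = 0.5695

0.5695


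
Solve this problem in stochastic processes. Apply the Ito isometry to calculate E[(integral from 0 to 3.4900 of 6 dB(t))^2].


By Ito isometry: E[(int f dB)^2] = int f^2 dt
= 6^2 * 3.4900
= 36 * 3.4900 = 125.6400

125.6400


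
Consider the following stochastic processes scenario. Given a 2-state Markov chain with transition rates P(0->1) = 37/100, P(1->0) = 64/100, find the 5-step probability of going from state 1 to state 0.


Computing P^5 by matrix multiplication.
P = [[0.6300, 0.3700], [0.6400, 0.3600]]
After raising P to the power 5:
P^5(1,0) = 0.6337

0.6337


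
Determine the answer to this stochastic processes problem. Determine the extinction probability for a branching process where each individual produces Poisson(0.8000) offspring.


Since mu = 0.8000 <= 1, extinction probability = 1.

1.0000


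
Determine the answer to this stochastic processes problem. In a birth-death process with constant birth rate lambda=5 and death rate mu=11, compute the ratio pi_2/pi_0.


For birth-death process, pi_n/pi_0 = (lambda/mu)^n
= (5/11)^2
= 0.2066

0.2066


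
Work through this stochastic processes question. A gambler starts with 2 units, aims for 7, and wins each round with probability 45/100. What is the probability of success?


Gambler's ruin formula:
r = q/p = 0.5500/0.4500 = 1.2222
P(win) = (1 - r^i)/(1 - r^N)
= (1 - 1.2222^2)/(1 - 1.2222^7)
= 0.1606

0.1606


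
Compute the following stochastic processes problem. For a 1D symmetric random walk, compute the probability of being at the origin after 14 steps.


P(S(14) = 0) = C(14,7) / 4^7
= 3432 / 16384
= 0.2095

0.2095


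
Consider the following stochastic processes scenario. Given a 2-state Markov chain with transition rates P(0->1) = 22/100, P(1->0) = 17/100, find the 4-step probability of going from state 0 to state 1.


Computing P^4 by matrix multiplication.
P = [[0.7800, 0.2200], [0.1700, 0.8300]]
After raising P to the power 4:
P^4(0,1) = 0.4860

0.4860


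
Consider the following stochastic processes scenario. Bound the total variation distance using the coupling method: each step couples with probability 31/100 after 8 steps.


TV distance bound <= (1-delta)^n
= (1 - 0.3100)^8
= 0.6900^8
= 0.0514

0.0514


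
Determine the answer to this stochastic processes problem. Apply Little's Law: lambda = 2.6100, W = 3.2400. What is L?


Little's Law: L = lambda * W
= 2.6100 * 3.2400
= 8.4564

8.4564


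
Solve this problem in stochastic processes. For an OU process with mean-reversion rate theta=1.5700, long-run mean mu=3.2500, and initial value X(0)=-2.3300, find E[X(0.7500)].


E[X(t)] = mu + (X(0) - mu)*exp(-theta*t)
= 3.2500 + (-2.3300 - 3.2500)*exp(-1.5700*0.7500)
= 3.2500 + -5.5800 * 0.3080
= 1.5311

1.5311


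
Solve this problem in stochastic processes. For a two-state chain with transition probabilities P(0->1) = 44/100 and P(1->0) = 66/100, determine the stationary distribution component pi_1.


Stationary distribution: pi_0 = p10/(p01+p10), pi_1 = p01/(p01+p10)
p01 = 0.4400, p10 = 0.6600
pi_1 = 0.4000

0.4000


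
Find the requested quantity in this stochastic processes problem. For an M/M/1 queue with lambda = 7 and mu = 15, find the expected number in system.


rho = 7/15 = 0.4667
L = rho/(1-rho)
= 0.4667/0.5333
= 0.8750

0.8750


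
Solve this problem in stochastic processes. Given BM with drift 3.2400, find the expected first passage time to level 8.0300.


Expected first passage time = a/mu
= 8.0300/3.2400
= 2.4784

2.4784


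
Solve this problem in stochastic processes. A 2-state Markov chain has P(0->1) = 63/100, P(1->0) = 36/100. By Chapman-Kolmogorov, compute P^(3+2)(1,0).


P^5 = P^3 * P^2
Computing via matrix multiplication of the transition matrix.
Entry (1,0) of P^5 = 0.3636

0.3636


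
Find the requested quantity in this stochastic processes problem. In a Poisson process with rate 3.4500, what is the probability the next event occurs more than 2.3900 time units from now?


P(X > t) = exp(-lambda * t)
= exp(-3.4500 * 2.3900)
= exp(-8.2455) = 2.6244e-04

2.6244e-04


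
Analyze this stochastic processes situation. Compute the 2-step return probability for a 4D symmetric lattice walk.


P(return in 2 steps) = P(reverse first step) = 1/(2d)
= 1/8
= 0.1250

0.1250


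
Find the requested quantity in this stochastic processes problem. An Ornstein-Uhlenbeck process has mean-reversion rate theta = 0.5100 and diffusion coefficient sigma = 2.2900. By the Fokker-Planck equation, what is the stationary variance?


Stationary variance = sigma^2 / (2*theta)
= 2.2900^2 / (2*0.5100)
= 5.2441 / 1.0200
= 5.1413

5.1413


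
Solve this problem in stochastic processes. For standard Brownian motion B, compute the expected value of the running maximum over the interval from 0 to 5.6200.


E(max B(s)) = sqrt(2t/pi)
= sqrt(2*5.6200/pi)
= sqrt(3.5778)
= 1.8915

1.8915


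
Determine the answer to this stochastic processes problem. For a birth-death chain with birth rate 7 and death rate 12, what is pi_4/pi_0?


For birth-death process, pi_n/pi_0 = (lambda/mu)^n
= (7/12)^4
= 0.1158

0.1158


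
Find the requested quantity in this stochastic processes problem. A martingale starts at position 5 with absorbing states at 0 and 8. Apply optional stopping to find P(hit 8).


By optional stopping theorem: E(M at tau) = M(0) = 5
P(hit 8)*8 + P(hit 0)*0 = 5
P(hit 8) = (5 - 0)/(8 - 0) = 5/8 = 0.6250

0.6250


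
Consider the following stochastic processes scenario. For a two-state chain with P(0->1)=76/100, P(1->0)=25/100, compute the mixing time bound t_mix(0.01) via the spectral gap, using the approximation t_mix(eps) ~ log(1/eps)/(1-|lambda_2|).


lambda_2 = |1 - p01 - p10| = |1 - 0.7600 - 0.2500| = 0.0100
t_mix ~ log(1/eps)/(1 - |lambda_2|)
= log(100)/(1 - 0.0100) = 4.6052/0.9900
= 4.6517

4.6517


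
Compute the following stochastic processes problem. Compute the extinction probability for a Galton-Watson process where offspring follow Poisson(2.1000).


Since mu = 2.1000 > 1, extinction prob q < 1.
Solve s = exp(mu*(s-1)) iteratively.
q = 0.1779

0.1779


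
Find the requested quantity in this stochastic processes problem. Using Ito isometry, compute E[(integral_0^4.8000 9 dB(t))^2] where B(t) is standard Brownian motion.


By Ito isometry: E[(int f dB)^2] = int f^2 dt
= 9^2 * 4.8000
= 81 * 4.8000 = 388.8000

388.8000


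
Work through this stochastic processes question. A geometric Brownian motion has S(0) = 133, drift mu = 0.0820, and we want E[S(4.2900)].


E[S(t)] = S(0) * exp(mu * t)
= 133 * exp(0.0820 * 4.2900)
= 133 * 1.4216
= 189.0722

189.0722


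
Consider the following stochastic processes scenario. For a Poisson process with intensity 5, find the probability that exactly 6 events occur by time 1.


P(N(t)=k) = (lambda*t)^k * exp(-lambda*t) / k!
lambda*t = 5
= 5^6 * exp(-5) / 6!
= 15625 * 0.0067 / 720
= 0.1462

0.1462


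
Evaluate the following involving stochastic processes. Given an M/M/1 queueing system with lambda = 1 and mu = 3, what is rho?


rho = lambda/mu
= 1/3
= 0.3333

0.3333


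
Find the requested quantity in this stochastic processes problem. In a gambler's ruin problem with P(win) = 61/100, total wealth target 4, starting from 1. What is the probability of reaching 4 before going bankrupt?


Gambler's ruin formula:
r = q/p = 0.3900/0.6100 = 0.6393
P(win) = (1 - r^i)/(1 - r^N)
= (1 - 0.6393^1)/(1 - 0.6393^4)
= 0.4330

0.4330


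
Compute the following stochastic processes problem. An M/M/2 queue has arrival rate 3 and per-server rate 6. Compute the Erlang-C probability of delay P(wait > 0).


a = lambda/mu = 0.5000
rho = a/c = 0.2500
Erlang-C formula applied:
C(c,a) = 0.1000

0.1000


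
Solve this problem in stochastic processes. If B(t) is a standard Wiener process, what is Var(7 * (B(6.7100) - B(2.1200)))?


Var(alpha*(B(t)-B(s))) = alpha^2 * (t-s)
= 7^2 * (6.7100 - 2.1200)
= 49 * 4.5900
= 224.9100

224.9100


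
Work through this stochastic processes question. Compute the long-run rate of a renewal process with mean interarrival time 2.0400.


Long-run renewal rate = 1/E(X)
= 1/2.0400
= 0.4902

0.4902


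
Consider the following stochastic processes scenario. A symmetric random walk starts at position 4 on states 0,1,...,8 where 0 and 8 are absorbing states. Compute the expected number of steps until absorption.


For symmetric RW on 0,...,N with absorbing barriers, E(i) = i*(N-i)
E(4) = 4 * 4 = 16

16


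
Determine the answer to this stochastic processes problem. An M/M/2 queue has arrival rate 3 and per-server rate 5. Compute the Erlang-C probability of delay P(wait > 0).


a = lambda/mu = 0.6000
rho = a/c = 0.3000
Erlang-C formula applied:
C(c,a) = 0.1385

0.1385


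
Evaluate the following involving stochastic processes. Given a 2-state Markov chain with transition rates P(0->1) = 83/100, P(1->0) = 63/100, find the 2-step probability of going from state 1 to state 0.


Computing P^2 by matrix multiplication.
P = [[0.1700, 0.8300], [0.6300, 0.3700]]
After raising P to the power 2:
P^2(1,0) = 0.3402

0.3402


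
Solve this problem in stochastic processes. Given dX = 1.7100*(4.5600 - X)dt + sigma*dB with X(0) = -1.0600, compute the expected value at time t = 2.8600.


E[X(t)] = mu + (X(0) - mu)*exp(-theta*t)
= 4.5600 + (-1.0600 - 4.5600)*exp(-1.7100*2.8600)
= 4.5600 + -5.6200 * 0.0075
= 4.5178

4.5178


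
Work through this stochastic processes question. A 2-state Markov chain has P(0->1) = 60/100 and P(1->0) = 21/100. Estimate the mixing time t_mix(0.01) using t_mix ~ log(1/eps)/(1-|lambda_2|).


lambda_2 = |1 - p01 - p10| = |1 - 0.6000 - 0.2100| = 0.1900
t_mix ~ log(1/eps)/(1 - |lambda_2|)
= log(100)/(1 - 0.1900) = 4.6052/0.8100
= 5.6854

5.6854


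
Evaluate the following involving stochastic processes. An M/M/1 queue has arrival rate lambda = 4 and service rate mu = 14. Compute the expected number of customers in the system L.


rho = 4/14 = 0.2857
L = rho/(1-rho)
= 0.2857/0.7143
= 0.4000

0.4000


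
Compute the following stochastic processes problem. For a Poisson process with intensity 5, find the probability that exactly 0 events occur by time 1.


P(N(t)=k) = (lambda*t)^k * exp(-lambda*t) / k!
lambda*t = 5
= 5^0 * exp(-5) / 0!
= 1 * 0.0067 / 1
= 0.0067

0.0067


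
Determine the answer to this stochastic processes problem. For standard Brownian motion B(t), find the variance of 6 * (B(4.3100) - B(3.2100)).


Var(alpha*(B(t)-B(s))) = alpha^2 * (t-s)
= 6^2 * (4.3100 - 3.2100)
= 36 * 1.1000
= 39.6000

39.6000


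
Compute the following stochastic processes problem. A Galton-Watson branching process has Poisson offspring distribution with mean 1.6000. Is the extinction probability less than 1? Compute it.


Since mu = 1.6000 > 1, extinction prob q < 1.
Solve s = exp(mu*(s-1)) iteratively.
q = 0.3580

0.3580


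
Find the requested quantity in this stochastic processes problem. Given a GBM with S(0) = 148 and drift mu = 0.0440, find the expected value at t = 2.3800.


E[S(t)] = S(0) * exp(mu * t)
= 148 * exp(0.0440 * 2.3800)
= 148 * 1.1104
= 164.3391

164.3391
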